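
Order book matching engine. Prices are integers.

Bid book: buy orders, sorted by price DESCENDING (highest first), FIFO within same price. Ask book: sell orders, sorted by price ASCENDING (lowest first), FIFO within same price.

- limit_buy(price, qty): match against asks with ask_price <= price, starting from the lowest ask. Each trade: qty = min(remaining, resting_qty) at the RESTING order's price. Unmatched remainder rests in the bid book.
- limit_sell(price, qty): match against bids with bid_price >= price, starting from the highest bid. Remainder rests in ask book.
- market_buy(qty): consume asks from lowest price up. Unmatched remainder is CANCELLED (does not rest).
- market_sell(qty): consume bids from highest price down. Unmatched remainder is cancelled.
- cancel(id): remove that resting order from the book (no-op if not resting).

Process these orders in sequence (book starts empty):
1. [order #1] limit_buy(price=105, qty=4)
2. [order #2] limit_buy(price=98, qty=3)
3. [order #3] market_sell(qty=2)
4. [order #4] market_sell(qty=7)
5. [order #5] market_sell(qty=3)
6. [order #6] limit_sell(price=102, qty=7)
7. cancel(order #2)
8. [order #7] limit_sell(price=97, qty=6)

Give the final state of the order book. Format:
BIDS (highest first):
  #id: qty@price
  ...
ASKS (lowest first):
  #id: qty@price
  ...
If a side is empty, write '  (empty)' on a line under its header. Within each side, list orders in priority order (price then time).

Answer: BIDS (highest first):
  (empty)
ASKS (lowest first):
  #7: 6@97
  #6: 7@102

Derivation:
After op 1 [order #1] limit_buy(price=105, qty=4): fills=none; bids=[#1:4@105] asks=[-]
After op 2 [order #2] limit_buy(price=98, qty=3): fills=none; bids=[#1:4@105 #2:3@98] asks=[-]
After op 3 [order #3] market_sell(qty=2): fills=#1x#3:2@105; bids=[#1:2@105 #2:3@98] asks=[-]
After op 4 [order #4] market_sell(qty=7): fills=#1x#4:2@105 #2x#4:3@98; bids=[-] asks=[-]
After op 5 [order #5] market_sell(qty=3): fills=none; bids=[-] asks=[-]
After op 6 [order #6] limit_sell(price=102, qty=7): fills=none; bids=[-] asks=[#6:7@102]
After op 7 cancel(order #2): fills=none; bids=[-] asks=[#6:7@102]
After op 8 [order #7] limit_sell(price=97, qty=6): fills=none; bids=[-] asks=[#7:6@97 #6:7@102]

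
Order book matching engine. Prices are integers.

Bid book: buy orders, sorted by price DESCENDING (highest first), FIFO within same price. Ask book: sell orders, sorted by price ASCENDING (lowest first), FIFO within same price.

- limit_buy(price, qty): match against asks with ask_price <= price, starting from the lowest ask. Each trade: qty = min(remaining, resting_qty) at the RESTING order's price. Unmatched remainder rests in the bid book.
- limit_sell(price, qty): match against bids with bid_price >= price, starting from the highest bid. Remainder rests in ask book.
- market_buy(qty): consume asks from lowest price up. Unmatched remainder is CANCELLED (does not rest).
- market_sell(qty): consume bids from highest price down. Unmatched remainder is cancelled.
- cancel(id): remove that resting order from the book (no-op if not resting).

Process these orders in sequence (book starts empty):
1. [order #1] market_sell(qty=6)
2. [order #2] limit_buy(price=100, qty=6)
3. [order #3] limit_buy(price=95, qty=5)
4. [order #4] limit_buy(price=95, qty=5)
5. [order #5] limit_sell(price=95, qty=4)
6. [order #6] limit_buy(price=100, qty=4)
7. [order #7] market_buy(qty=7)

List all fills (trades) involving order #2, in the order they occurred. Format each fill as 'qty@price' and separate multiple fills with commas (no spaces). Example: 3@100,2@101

Answer: 4@100

Derivation:
After op 1 [order #1] market_sell(qty=6): fills=none; bids=[-] asks=[-]
After op 2 [order #2] limit_buy(price=100, qty=6): fills=none; bids=[#2:6@100] asks=[-]
After op 3 [order #3] limit_buy(price=95, qty=5): fills=none; bids=[#2:6@100 #3:5@95] asks=[-]
After op 4 [order #4] limit_buy(price=95, qty=5): fills=none; bids=[#2:6@100 #3:5@95 #4:5@95] asks=[-]
After op 5 [order #5] limit_sell(price=95, qty=4): fills=#2x#5:4@100; bids=[#2:2@100 #3:5@95 #4:5@95] asks=[-]
After op 6 [order #6] limit_buy(price=100, qty=4): fills=none; bids=[#2:2@100 #6:4@100 #3:5@95 #4:5@95] asks=[-]
After op 7 [order #7] market_buy(qty=7): fills=none; bids=[#2:2@100 #6:4@100 #3:5@95 #4:5@95] asks=[-]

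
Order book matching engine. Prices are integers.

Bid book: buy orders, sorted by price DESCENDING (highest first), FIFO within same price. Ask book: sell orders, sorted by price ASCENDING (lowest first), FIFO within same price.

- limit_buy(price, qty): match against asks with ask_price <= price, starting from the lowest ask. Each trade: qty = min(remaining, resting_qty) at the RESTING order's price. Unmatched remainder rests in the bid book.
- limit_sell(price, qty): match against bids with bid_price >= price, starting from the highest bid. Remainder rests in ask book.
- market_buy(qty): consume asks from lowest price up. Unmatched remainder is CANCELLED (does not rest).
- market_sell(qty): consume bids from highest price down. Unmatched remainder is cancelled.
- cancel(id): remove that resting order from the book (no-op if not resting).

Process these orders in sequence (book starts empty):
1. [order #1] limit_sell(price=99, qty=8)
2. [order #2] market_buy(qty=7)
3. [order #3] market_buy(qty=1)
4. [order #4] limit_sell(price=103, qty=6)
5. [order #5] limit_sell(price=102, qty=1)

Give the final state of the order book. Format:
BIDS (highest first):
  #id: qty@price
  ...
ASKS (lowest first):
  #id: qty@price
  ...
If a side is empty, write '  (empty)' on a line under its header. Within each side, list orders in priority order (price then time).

After op 1 [order #1] limit_sell(price=99, qty=8): fills=none; bids=[-] asks=[#1:8@99]
After op 2 [order #2] market_buy(qty=7): fills=#2x#1:7@99; bids=[-] asks=[#1:1@99]
After op 3 [order #3] market_buy(qty=1): fills=#3x#1:1@99; bids=[-] asks=[-]
After op 4 [order #4] limit_sell(price=103, qty=6): fills=none; bids=[-] asks=[#4:6@103]
After op 5 [order #5] limit_sell(price=102, qty=1): fills=none; bids=[-] asks=[#5:1@102 #4:6@103]

Answer: BIDS (highest first):
  (empty)
ASKS (lowest first):
  #5: 1@102
  #4: 6@103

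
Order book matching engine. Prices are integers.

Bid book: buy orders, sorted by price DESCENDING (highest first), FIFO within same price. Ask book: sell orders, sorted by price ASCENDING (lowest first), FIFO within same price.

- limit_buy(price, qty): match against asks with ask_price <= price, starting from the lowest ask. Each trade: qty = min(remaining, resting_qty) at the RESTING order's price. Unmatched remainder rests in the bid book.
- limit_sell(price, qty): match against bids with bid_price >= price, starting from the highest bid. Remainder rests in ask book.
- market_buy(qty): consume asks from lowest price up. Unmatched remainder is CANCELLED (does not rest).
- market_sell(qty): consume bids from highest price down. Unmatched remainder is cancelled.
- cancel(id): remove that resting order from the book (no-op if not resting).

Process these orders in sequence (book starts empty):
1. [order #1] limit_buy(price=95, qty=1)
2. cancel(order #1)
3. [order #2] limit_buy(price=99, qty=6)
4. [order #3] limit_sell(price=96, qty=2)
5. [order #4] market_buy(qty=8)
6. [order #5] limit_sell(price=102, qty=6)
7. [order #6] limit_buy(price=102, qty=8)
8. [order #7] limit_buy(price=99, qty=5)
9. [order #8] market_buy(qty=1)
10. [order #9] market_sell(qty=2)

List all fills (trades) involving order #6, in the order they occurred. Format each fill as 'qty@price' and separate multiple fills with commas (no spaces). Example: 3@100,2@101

After op 1 [order #1] limit_buy(price=95, qty=1): fills=none; bids=[#1:1@95] asks=[-]
After op 2 cancel(order #1): fills=none; bids=[-] asks=[-]
After op 3 [order #2] limit_buy(price=99, qty=6): fills=none; bids=[#2:6@99] asks=[-]
After op 4 [order #3] limit_sell(price=96, qty=2): fills=#2x#3:2@99; bids=[#2:4@99] asks=[-]
After op 5 [order #4] market_buy(qty=8): fills=none; bids=[#2:4@99] asks=[-]
After op 6 [order #5] limit_sell(price=102, qty=6): fills=none; bids=[#2:4@99] asks=[#5:6@102]
After op 7 [order #6] limit_buy(price=102, qty=8): fills=#6x#5:6@102; bids=[#6:2@102 #2:4@99] asks=[-]
After op 8 [order #7] limit_buy(price=99, qty=5): fills=none; bids=[#6:2@102 #2:4@99 #7:5@99] asks=[-]
After op 9 [order #8] market_buy(qty=1): fills=none; bids=[#6:2@102 #2:4@99 #7:5@99] asks=[-]
After op 10 [order #9] market_sell(qty=2): fills=#6x#9:2@102; bids=[#2:4@99 #7:5@99] asks=[-]

Answer: 6@102,2@102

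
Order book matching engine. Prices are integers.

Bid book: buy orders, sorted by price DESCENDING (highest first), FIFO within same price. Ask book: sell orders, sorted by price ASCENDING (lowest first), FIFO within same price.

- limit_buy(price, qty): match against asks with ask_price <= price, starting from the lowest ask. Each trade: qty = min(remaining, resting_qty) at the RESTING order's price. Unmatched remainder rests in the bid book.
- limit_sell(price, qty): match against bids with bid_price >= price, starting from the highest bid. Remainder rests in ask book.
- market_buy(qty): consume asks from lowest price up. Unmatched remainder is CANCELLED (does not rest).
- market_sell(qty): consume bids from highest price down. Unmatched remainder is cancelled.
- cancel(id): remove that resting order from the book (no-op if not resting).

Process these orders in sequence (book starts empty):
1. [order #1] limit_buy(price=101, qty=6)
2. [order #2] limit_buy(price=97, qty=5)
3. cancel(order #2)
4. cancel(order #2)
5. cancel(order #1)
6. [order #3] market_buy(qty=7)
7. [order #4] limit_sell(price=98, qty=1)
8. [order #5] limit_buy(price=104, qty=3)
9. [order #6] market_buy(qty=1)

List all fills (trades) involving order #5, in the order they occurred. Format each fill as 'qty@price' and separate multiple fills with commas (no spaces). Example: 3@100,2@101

After op 1 [order #1] limit_buy(price=101, qty=6): fills=none; bids=[#1:6@101] asks=[-]
After op 2 [order #2] limit_buy(price=97, qty=5): fills=none; bids=[#1:6@101 #2:5@97] asks=[-]
After op 3 cancel(order #2): fills=none; bids=[#1:6@101] asks=[-]
After op 4 cancel(order #2): fills=none; bids=[#1:6@101] asks=[-]
After op 5 cancel(order #1): fills=none; bids=[-] asks=[-]
After op 6 [order #3] market_buy(qty=7): fills=none; bids=[-] asks=[-]
After op 7 [order #4] limit_sell(price=98, qty=1): fills=none; bids=[-] asks=[#4:1@98]
After op 8 [order #5] limit_buy(price=104, qty=3): fills=#5x#4:1@98; bids=[#5:2@104] asks=[-]
After op 9 [order #6] market_buy(qty=1): fills=none; bids=[#5:2@104] asks=[-]

Answer: 1@98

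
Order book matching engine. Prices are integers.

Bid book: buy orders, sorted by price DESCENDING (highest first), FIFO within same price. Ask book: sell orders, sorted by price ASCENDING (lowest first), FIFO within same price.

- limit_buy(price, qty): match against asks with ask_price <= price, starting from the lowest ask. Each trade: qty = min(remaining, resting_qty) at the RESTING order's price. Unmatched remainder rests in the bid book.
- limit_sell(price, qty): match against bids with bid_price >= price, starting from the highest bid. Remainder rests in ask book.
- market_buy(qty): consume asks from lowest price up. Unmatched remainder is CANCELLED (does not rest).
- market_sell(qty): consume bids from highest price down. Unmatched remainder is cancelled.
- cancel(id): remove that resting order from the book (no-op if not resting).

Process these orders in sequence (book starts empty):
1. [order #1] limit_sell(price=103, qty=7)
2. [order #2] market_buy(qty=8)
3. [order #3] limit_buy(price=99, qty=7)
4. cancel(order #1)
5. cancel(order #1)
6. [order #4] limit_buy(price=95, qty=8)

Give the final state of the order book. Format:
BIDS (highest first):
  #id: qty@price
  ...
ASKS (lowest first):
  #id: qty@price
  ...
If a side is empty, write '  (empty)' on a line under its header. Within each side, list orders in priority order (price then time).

After op 1 [order #1] limit_sell(price=103, qty=7): fills=none; bids=[-] asks=[#1:7@103]
After op 2 [order #2] market_buy(qty=8): fills=#2x#1:7@103; bids=[-] asks=[-]
After op 3 [order #3] limit_buy(price=99, qty=7): fills=none; bids=[#3:7@99] asks=[-]
After op 4 cancel(order #1): fills=none; bids=[#3:7@99] asks=[-]
After op 5 cancel(order #1): fills=none; bids=[#3:7@99] asks=[-]
After op 6 [order #4] limit_buy(price=95, qty=8): fills=none; bids=[#3:7@99 #4:8@95] asks=[-]

Answer: BIDS (highest first):
  #3: 7@99
  #4: 8@95
ASKS (lowest first):
  (empty)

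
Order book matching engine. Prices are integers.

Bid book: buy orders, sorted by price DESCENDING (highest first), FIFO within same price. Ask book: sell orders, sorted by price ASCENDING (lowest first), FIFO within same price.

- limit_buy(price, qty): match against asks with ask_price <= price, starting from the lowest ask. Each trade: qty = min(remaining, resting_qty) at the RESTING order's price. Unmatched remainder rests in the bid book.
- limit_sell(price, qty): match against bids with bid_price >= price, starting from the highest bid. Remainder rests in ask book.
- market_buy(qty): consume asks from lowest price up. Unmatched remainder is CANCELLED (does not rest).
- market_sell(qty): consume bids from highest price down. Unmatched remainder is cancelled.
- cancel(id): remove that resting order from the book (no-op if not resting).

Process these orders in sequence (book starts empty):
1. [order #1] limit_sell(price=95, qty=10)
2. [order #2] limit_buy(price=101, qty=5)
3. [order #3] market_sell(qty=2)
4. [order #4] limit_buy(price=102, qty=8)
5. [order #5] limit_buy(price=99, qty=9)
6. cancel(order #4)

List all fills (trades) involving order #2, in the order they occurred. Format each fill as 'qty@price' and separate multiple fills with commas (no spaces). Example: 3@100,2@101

Answer: 5@95

Derivation:
After op 1 [order #1] limit_sell(price=95, qty=10): fills=none; bids=[-] asks=[#1:10@95]
After op 2 [order #2] limit_buy(price=101, qty=5): fills=#2x#1:5@95; bids=[-] asks=[#1:5@95]
After op 3 [order #3] market_sell(qty=2): fills=none; bids=[-] asks=[#1:5@95]
After op 4 [order #4] limit_buy(price=102, qty=8): fills=#4x#1:5@95; bids=[#4:3@102] asks=[-]
After op 5 [order #5] limit_buy(price=99, qty=9): fills=none; bids=[#4:3@102 #5:9@99] asks=[-]
After op 6 cancel(order #4): fills=none; bids=[#5:9@99] asks=[-]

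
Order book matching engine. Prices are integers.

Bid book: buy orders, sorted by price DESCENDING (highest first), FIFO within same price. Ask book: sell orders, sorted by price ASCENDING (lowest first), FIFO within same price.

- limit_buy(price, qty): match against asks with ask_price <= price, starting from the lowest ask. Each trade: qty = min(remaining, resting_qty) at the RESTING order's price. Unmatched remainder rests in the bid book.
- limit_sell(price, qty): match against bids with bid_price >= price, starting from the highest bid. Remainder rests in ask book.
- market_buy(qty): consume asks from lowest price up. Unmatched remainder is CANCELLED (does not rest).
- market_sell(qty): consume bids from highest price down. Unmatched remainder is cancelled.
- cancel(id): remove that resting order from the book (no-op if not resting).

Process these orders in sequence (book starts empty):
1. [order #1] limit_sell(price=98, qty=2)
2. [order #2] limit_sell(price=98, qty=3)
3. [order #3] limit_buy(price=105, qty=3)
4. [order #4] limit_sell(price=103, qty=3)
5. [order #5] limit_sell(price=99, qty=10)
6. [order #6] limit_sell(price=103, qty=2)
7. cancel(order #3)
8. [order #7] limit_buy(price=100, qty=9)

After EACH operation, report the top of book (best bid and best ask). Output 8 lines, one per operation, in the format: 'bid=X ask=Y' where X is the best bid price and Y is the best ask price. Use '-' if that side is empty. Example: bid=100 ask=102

Answer: bid=- ask=98
bid=- ask=98
bid=- ask=98
bid=- ask=98
bid=- ask=98
bid=- ask=98
bid=- ask=98
bid=- ask=99

Derivation:
After op 1 [order #1] limit_sell(price=98, qty=2): fills=none; bids=[-] asks=[#1:2@98]
After op 2 [order #2] limit_sell(price=98, qty=3): fills=none; bids=[-] asks=[#1:2@98 #2:3@98]
After op 3 [order #3] limit_buy(price=105, qty=3): fills=#3x#1:2@98 #3x#2:1@98; bids=[-] asks=[#2:2@98]
After op 4 [order #4] limit_sell(price=103, qty=3): fills=none; bids=[-] asks=[#2:2@98 #4:3@103]
After op 5 [order #5] limit_sell(price=99, qty=10): fills=none; bids=[-] asks=[#2:2@98 #5:10@99 #4:3@103]
After op 6 [order #6] limit_sell(price=103, qty=2): fills=none; bids=[-] asks=[#2:2@98 #5:10@99 #4:3@103 #6:2@103]
After op 7 cancel(order #3): fills=none; bids=[-] asks=[#2:2@98 #5:10@99 #4:3@103 #6:2@103]
After op 8 [order #7] limit_buy(price=100, qty=9): fills=#7x#2:2@98 #7x#5:7@99; bids=[-] asks=[#5:3@99 #4:3@103 #6:2@103]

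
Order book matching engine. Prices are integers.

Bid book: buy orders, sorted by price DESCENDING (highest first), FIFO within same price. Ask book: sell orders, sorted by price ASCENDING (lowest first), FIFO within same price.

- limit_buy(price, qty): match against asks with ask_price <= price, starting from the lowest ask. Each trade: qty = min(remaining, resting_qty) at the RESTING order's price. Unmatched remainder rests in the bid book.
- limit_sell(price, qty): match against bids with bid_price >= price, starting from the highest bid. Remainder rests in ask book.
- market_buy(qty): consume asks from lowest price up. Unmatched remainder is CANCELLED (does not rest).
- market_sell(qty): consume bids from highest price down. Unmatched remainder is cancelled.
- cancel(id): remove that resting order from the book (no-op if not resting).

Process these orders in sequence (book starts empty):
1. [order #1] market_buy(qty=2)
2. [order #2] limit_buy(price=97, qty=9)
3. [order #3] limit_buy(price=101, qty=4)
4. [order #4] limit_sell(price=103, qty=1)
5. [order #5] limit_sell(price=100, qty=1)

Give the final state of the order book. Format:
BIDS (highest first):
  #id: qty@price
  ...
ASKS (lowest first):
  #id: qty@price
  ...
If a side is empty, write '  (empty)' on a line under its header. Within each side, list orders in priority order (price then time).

Answer: BIDS (highest first):
  #3: 3@101
  #2: 9@97
ASKS (lowest first):
  #4: 1@103

Derivation:
After op 1 [order #1] market_buy(qty=2): fills=none; bids=[-] asks=[-]
After op 2 [order #2] limit_buy(price=97, qty=9): fills=none; bids=[#2:9@97] asks=[-]
After op 3 [order #3] limit_buy(price=101, qty=4): fills=none; bids=[#3:4@101 #2:9@97] asks=[-]
After op 4 [order #4] limit_sell(price=103, qty=1): fills=none; bids=[#3:4@101 #2:9@97] asks=[#4:1@103]
After op 5 [order #5] limit_sell(price=100, qty=1): fills=#3x#5:1@101; bids=[#3:3@101 #2:9@97] asks=[#4:1@103]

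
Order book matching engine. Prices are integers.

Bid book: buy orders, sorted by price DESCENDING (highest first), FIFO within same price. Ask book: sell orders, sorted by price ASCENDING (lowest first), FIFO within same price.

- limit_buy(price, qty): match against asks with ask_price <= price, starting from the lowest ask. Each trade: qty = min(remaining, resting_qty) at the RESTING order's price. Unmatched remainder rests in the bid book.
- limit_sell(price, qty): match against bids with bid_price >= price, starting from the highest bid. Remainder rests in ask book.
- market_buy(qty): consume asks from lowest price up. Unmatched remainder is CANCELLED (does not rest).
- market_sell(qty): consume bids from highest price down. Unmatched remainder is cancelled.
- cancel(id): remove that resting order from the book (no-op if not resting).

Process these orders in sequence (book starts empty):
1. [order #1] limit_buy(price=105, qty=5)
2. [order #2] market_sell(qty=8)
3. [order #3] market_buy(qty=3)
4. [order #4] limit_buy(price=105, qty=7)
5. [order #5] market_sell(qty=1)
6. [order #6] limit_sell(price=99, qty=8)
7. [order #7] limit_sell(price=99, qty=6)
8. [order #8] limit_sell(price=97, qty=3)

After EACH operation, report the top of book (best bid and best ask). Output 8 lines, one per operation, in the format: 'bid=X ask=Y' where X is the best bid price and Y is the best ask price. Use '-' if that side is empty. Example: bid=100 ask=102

After op 1 [order #1] limit_buy(price=105, qty=5): fills=none; bids=[#1:5@105] asks=[-]
After op 2 [order #2] market_sell(qty=8): fills=#1x#2:5@105; bids=[-] asks=[-]
After op 3 [order #3] market_buy(qty=3): fills=none; bids=[-] asks=[-]
After op 4 [order #4] limit_buy(price=105, qty=7): fills=none; bids=[#4:7@105] asks=[-]
After op 5 [order #5] market_sell(qty=1): fills=#4x#5:1@105; bids=[#4:6@105] asks=[-]
After op 6 [order #6] limit_sell(price=99, qty=8): fills=#4x#6:6@105; bids=[-] asks=[#6:2@99]
After op 7 [order #7] limit_sell(price=99, qty=6): fills=none; bids=[-] asks=[#6:2@99 #7:6@99]
After op 8 [order #8] limit_sell(price=97, qty=3): fills=none; bids=[-] asks=[#8:3@97 #6:2@99 #7:6@99]

Answer: bid=105 ask=-
bid=- ask=-
bid=- ask=-
bid=105 ask=-
bid=105 ask=-
bid=- ask=99
bid=- ask=99
bid=- ask=97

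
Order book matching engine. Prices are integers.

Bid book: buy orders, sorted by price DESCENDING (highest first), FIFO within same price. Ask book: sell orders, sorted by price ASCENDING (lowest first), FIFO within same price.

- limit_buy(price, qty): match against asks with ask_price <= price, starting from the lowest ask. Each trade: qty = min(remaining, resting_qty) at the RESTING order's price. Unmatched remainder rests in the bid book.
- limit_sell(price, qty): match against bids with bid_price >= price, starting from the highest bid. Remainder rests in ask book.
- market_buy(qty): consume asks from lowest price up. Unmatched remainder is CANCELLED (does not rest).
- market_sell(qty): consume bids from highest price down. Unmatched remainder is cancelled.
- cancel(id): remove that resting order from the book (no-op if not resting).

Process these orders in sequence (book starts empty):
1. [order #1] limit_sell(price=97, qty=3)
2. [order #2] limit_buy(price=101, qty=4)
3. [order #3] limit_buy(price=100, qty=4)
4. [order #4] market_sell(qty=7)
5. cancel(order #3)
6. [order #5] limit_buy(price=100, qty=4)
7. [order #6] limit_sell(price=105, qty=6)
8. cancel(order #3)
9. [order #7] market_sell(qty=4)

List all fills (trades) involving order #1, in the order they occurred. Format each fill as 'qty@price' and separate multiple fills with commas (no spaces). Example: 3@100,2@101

Answer: 3@97

Derivation:
After op 1 [order #1] limit_sell(price=97, qty=3): fills=none; bids=[-] asks=[#1:3@97]
After op 2 [order #2] limit_buy(price=101, qty=4): fills=#2x#1:3@97; bids=[#2:1@101] asks=[-]
After op 3 [order #3] limit_buy(price=100, qty=4): fills=none; bids=[#2:1@101 #3:4@100] asks=[-]
After op 4 [order #4] market_sell(qty=7): fills=#2x#4:1@101 #3x#4:4@100; bids=[-] asks=[-]
After op 5 cancel(order #3): fills=none; bids=[-] asks=[-]
After op 6 [order #5] limit_buy(price=100, qty=4): fills=none; bids=[#5:4@100] asks=[-]
After op 7 [order #6] limit_sell(price=105, qty=6): fills=none; bids=[#5:4@100] asks=[#6:6@105]
After op 8 cancel(order #3): fills=none; bids=[#5:4@100] asks=[#6:6@105]
After op 9 [order #7] market_sell(qty=4): fills=#5x#7:4@100; bids=[-] asks=[#6:6@105]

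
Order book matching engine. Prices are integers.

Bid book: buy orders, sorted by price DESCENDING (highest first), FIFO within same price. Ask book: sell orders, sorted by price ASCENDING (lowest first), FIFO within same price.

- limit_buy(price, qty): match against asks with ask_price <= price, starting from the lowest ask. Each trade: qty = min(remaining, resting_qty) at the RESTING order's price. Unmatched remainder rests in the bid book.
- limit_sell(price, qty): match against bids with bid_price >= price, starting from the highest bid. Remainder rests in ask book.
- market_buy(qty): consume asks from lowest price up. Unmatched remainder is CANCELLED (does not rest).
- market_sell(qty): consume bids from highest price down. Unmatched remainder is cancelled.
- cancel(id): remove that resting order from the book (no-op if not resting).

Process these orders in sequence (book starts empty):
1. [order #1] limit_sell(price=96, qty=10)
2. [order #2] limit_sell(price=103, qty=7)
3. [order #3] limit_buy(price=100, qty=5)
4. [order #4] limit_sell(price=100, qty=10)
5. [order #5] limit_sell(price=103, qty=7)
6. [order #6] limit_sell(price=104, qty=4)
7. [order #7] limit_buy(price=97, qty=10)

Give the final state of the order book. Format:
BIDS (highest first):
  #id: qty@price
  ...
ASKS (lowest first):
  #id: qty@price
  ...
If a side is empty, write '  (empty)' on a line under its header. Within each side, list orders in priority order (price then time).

After op 1 [order #1] limit_sell(price=96, qty=10): fills=none; bids=[-] asks=[#1:10@96]
After op 2 [order #2] limit_sell(price=103, qty=7): fills=none; bids=[-] asks=[#1:10@96 #2:7@103]
After op 3 [order #3] limit_buy(price=100, qty=5): fills=#3x#1:5@96; bids=[-] asks=[#1:5@96 #2:7@103]
After op 4 [order #4] limit_sell(price=100, qty=10): fills=none; bids=[-] asks=[#1:5@96 #4:10@100 #2:7@103]
After op 5 [order #5] limit_sell(price=103, qty=7): fills=none; bids=[-] asks=[#1:5@96 #4:10@100 #2:7@103 #5:7@103]
After op 6 [order #6] limit_sell(price=104, qty=4): fills=none; bids=[-] asks=[#1:5@96 #4:10@100 #2:7@103 #5:7@103 #6:4@104]
After op 7 [order #7] limit_buy(price=97, qty=10): fills=#7x#1:5@96; bids=[#7:5@97] asks=[#4:10@100 #2:7@103 #5:7@103 #6:4@104]

Answer: BIDS (highest first):
  #7: 5@97
ASKS (lowest first):
  #4: 10@100
  #2: 7@103
  #5: 7@103
  #6: 4@104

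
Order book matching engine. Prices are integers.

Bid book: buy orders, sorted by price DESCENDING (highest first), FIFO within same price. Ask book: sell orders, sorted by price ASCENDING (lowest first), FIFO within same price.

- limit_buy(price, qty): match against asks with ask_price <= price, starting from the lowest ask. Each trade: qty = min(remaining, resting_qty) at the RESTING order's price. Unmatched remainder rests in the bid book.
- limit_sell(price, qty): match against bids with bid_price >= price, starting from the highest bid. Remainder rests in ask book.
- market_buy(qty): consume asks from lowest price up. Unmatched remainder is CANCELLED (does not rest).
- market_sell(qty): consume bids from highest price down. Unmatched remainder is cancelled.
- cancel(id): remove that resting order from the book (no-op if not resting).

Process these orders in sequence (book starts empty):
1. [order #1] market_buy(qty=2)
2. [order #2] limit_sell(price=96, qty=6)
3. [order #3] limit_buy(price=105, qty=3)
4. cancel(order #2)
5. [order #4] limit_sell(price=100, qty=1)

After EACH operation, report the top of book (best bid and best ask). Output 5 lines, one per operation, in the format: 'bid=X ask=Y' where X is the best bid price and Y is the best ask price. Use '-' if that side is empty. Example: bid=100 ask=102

Answer: bid=- ask=-
bid=- ask=96
bid=- ask=96
bid=- ask=-
bid=- ask=100

Derivation:
After op 1 [order #1] market_buy(qty=2): fills=none; bids=[-] asks=[-]
After op 2 [order #2] limit_sell(price=96, qty=6): fills=none; bids=[-] asks=[#2:6@96]
After op 3 [order #3] limit_buy(price=105, qty=3): fills=#3x#2:3@96; bids=[-] asks=[#2:3@96]
After op 4 cancel(order #2): fills=none; bids=[-] asks=[-]
After op 5 [order #4] limit_sell(price=100, qty=1): fills=none; bids=[-] asks=[#4:1@100]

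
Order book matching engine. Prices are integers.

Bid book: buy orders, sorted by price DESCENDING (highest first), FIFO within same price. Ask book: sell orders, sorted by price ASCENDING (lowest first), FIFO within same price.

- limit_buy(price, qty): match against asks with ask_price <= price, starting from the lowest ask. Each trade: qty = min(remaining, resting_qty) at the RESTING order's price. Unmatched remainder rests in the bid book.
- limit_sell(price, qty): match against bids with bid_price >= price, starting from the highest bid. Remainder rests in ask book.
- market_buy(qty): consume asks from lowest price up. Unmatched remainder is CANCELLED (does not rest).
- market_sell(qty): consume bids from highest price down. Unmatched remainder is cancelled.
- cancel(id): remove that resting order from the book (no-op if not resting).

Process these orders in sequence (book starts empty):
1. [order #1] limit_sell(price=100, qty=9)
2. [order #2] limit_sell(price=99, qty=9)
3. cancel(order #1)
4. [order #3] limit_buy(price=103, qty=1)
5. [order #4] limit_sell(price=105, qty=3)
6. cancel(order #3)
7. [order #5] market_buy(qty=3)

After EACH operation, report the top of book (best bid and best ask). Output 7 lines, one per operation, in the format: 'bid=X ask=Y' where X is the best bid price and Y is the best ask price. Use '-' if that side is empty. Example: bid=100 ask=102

Answer: bid=- ask=100
bid=- ask=99
bid=- ask=99
bid=- ask=99
bid=- ask=99
bid=- ask=99
bid=- ask=99

Derivation:
After op 1 [order #1] limit_sell(price=100, qty=9): fills=none; bids=[-] asks=[#1:9@100]
After op 2 [order #2] limit_sell(price=99, qty=9): fills=none; bids=[-] asks=[#2:9@99 #1:9@100]
After op 3 cancel(order #1): fills=none; bids=[-] asks=[#2:9@99]
After op 4 [order #3] limit_buy(price=103, qty=1): fills=#3x#2:1@99; bids=[-] asks=[#2:8@99]
After op 5 [order #4] limit_sell(price=105, qty=3): fills=none; bids=[-] asks=[#2:8@99 #4:3@105]
After op 6 cancel(order #3): fills=none; bids=[-] asks=[#2:8@99 #4:3@105]
After op 7 [order #5] market_buy(qty=3): fills=#5x#2:3@99; bids=[-] asks=[#2:5@99 #4:3@105]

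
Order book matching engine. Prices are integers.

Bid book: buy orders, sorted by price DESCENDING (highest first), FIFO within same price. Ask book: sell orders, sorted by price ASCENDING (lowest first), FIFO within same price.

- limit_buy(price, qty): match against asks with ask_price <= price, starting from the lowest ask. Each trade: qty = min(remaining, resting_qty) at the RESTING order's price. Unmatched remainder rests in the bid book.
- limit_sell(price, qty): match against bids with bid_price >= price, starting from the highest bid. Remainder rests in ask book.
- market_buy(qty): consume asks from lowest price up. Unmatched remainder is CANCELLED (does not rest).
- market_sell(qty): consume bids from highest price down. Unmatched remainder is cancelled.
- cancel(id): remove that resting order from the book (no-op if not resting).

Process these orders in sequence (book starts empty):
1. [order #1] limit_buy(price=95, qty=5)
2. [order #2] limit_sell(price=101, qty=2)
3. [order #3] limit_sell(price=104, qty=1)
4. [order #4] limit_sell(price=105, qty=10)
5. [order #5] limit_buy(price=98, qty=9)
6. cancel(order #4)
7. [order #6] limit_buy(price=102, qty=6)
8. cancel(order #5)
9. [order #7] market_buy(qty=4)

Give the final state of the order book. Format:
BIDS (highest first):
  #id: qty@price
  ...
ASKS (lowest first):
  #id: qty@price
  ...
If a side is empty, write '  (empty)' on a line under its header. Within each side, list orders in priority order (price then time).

After op 1 [order #1] limit_buy(price=95, qty=5): fills=none; bids=[#1:5@95] asks=[-]
After op 2 [order #2] limit_sell(price=101, qty=2): fills=none; bids=[#1:5@95] asks=[#2:2@101]
After op 3 [order #3] limit_sell(price=104, qty=1): fills=none; bids=[#1:5@95] asks=[#2:2@101 #3:1@104]
After op 4 [order #4] limit_sell(price=105, qty=10): fills=none; bids=[#1:5@95] asks=[#2:2@101 #3:1@104 #4:10@105]
After op 5 [order #5] limit_buy(price=98, qty=9): fills=none; bids=[#5:9@98 #1:5@95] asks=[#2:2@101 #3:1@104 #4:10@105]
After op 6 cancel(order #4): fills=none; bids=[#5:9@98 #1:5@95] asks=[#2:2@101 #3:1@104]
After op 7 [order #6] limit_buy(price=102, qty=6): fills=#6x#2:2@101; bids=[#6:4@102 #5:9@98 #1:5@95] asks=[#3:1@104]
After op 8 cancel(order #5): fills=none; bids=[#6:4@102 #1:5@95] asks=[#3:1@104]
After op 9 [order #7] market_buy(qty=4): fills=#7x#3:1@104; bids=[#6:4@102 #1:5@95] asks=[-]

Answer: BIDS (highest first):
  #6: 4@102
  #1: 5@95
ASKS (lowest first):
  (empty)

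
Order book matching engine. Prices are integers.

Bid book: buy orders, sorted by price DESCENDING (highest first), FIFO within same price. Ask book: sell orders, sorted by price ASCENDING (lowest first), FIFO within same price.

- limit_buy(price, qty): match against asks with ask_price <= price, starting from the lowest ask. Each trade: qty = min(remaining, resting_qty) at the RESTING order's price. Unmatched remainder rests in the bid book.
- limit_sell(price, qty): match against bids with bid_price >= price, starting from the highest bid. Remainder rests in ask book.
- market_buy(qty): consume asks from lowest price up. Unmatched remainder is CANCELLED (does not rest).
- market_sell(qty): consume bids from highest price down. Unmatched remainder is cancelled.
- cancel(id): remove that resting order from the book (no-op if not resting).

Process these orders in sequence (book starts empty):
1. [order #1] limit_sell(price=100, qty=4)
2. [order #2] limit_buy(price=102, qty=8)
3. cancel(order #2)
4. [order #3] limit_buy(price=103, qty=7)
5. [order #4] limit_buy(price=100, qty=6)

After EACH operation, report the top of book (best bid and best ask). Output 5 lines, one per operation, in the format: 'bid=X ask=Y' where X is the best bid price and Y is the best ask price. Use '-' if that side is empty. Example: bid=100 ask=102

After op 1 [order #1] limit_sell(price=100, qty=4): fills=none; bids=[-] asks=[#1:4@100]
After op 2 [order #2] limit_buy(price=102, qty=8): fills=#2x#1:4@100; bids=[#2:4@102] asks=[-]
After op 3 cancel(order #2): fills=none; bids=[-] asks=[-]
After op 4 [order #3] limit_buy(price=103, qty=7): fills=none; bids=[#3:7@103] asks=[-]
After op 5 [order #4] limit_buy(price=100, qty=6): fills=none; bids=[#3:7@103 #4:6@100] asks=[-]

Answer: bid=- ask=100
bid=102 ask=-
bid=- ask=-
bid=103 ask=-
bid=103 ask=-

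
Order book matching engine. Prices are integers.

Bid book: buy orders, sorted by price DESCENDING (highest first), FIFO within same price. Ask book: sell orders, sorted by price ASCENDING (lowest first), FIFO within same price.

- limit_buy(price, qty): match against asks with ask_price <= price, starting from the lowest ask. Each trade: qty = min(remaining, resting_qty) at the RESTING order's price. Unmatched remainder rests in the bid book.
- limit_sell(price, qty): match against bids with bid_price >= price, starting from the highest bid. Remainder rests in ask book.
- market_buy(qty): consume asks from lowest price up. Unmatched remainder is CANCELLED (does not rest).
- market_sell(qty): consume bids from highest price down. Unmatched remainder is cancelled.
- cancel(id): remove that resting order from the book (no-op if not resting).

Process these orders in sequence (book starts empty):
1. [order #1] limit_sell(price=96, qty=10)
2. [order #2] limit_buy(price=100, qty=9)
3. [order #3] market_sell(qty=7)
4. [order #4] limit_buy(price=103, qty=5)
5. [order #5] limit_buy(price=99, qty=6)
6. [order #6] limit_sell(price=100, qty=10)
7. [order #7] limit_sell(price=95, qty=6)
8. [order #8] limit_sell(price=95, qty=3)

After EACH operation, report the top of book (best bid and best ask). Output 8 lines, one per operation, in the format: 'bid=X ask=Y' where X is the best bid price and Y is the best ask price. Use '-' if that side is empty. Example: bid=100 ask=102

After op 1 [order #1] limit_sell(price=96, qty=10): fills=none; bids=[-] asks=[#1:10@96]
After op 2 [order #2] limit_buy(price=100, qty=9): fills=#2x#1:9@96; bids=[-] asks=[#1:1@96]
After op 3 [order #3] market_sell(qty=7): fills=none; bids=[-] asks=[#1:1@96]
After op 4 [order #4] limit_buy(price=103, qty=5): fills=#4x#1:1@96; bids=[#4:4@103] asks=[-]
After op 5 [order #5] limit_buy(price=99, qty=6): fills=none; bids=[#4:4@103 #5:6@99] asks=[-]
After op 6 [order #6] limit_sell(price=100, qty=10): fills=#4x#6:4@103; bids=[#5:6@99] asks=[#6:6@100]
After op 7 [order #7] limit_sell(price=95, qty=6): fills=#5x#7:6@99; bids=[-] asks=[#6:6@100]
After op 8 [order #8] limit_sell(price=95, qty=3): fills=none; bids=[-] asks=[#8:3@95 #6:6@100]

Answer: bid=- ask=96
bid=- ask=96
bid=- ask=96
bid=103 ask=-
bid=103 ask=-
bid=99 ask=100
bid=- ask=100
bid=- ask=95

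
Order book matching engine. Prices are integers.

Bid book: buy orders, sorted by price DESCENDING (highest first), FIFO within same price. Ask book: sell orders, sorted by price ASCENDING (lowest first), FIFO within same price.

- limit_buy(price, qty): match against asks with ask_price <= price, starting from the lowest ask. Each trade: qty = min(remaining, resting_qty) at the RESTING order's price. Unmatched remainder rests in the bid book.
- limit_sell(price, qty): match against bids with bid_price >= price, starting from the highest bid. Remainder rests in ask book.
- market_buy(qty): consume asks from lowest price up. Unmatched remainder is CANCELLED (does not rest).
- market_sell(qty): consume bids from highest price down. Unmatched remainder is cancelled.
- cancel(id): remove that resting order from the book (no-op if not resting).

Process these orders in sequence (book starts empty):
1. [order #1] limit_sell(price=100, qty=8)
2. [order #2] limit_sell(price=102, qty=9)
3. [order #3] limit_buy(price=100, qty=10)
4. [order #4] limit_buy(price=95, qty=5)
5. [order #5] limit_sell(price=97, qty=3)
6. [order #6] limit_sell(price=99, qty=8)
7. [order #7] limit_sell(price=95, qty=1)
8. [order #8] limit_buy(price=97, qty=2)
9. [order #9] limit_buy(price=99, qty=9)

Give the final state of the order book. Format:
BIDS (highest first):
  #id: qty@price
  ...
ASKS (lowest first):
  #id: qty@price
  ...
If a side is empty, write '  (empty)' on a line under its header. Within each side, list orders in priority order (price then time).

Answer: BIDS (highest first):
  #9: 1@99
  #8: 1@97
  #4: 4@95
ASKS (lowest first):
  #2: 9@102

Derivation:
After op 1 [order #1] limit_sell(price=100, qty=8): fills=none; bids=[-] asks=[#1:8@100]
After op 2 [order #2] limit_sell(price=102, qty=9): fills=none; bids=[-] asks=[#1:8@100 #2:9@102]
After op 3 [order #3] limit_buy(price=100, qty=10): fills=#3x#1:8@100; bids=[#3:2@100] asks=[#2:9@102]
After op 4 [order #4] limit_buy(price=95, qty=5): fills=none; bids=[#3:2@100 #4:5@95] asks=[#2:9@102]
After op 5 [order #5] limit_sell(price=97, qty=3): fills=#3x#5:2@100; bids=[#4:5@95] asks=[#5:1@97 #2:9@102]
After op 6 [order #6] limit_sell(price=99, qty=8): fills=none; bids=[#4:5@95] asks=[#5:1@97 #6:8@99 #2:9@102]
After op 7 [order #7] limit_sell(price=95, qty=1): fills=#4x#7:1@95; bids=[#4:4@95] asks=[#5:1@97 #6:8@99 #2:9@102]
After op 8 [order #8] limit_buy(price=97, qty=2): fills=#8x#5:1@97; bids=[#8:1@97 #4:4@95] asks=[#6:8@99 #2:9@102]
After op 9 [order #9] limit_buy(price=99, qty=9): fills=#9x#6:8@99; bids=[#9:1@99 #8:1@97 #4:4@95] asks=[#2:9@102]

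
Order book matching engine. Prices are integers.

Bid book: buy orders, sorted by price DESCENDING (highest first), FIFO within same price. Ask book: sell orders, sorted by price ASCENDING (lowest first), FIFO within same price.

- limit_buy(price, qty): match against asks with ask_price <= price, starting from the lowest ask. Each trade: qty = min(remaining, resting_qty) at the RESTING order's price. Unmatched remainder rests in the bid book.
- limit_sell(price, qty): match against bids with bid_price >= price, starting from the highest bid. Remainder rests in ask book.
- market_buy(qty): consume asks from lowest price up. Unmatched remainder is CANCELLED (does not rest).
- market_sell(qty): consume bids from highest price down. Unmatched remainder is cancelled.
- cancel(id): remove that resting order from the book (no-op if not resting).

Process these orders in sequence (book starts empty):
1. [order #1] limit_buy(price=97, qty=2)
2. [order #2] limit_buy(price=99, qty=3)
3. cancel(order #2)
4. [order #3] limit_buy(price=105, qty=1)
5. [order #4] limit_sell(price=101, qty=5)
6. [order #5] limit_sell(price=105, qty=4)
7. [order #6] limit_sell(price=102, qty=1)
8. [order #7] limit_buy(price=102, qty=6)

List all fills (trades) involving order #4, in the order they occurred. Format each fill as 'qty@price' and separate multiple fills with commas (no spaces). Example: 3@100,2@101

Answer: 1@105,4@101

Derivation:
After op 1 [order #1] limit_buy(price=97, qty=2): fills=none; bids=[#1:2@97] asks=[-]
After op 2 [order #2] limit_buy(price=99, qty=3): fills=none; bids=[#2:3@99 #1:2@97] asks=[-]
After op 3 cancel(order #2): fills=none; bids=[#1:2@97] asks=[-]
After op 4 [order #3] limit_buy(price=105, qty=1): fills=none; bids=[#3:1@105 #1:2@97] asks=[-]
After op 5 [order #4] limit_sell(price=101, qty=5): fills=#3x#4:1@105; bids=[#1:2@97] asks=[#4:4@101]
After op 6 [order #5] limit_sell(price=105, qty=4): fills=none; bids=[#1:2@97] asks=[#4:4@101 #5:4@105]
After op 7 [order #6] limit_sell(price=102, qty=1): fills=none; bids=[#1:2@97] asks=[#4:4@101 #6:1@102 #5:4@105]
After op 8 [order #7] limit_buy(price=102, qty=6): fills=#7x#4:4@101 #7x#6:1@102; bids=[#7:1@102 #1:2@97] asks=[#5:4@105]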